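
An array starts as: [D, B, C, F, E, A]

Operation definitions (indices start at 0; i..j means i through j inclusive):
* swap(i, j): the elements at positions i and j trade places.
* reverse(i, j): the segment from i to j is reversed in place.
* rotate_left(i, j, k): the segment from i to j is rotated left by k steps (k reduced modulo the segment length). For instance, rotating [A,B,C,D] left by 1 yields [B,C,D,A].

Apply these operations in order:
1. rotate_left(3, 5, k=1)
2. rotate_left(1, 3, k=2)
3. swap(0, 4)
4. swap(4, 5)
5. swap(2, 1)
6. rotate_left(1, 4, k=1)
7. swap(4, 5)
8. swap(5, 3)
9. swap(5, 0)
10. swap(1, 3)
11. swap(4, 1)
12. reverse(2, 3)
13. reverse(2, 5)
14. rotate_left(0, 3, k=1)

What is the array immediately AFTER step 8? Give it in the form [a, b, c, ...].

Answer: [A, E, C, B, D, F]

Derivation:
After 1 (rotate_left(3, 5, k=1)): [D, B, C, E, A, F]
After 2 (rotate_left(1, 3, k=2)): [D, E, B, C, A, F]
After 3 (swap(0, 4)): [A, E, B, C, D, F]
After 4 (swap(4, 5)): [A, E, B, C, F, D]
After 5 (swap(2, 1)): [A, B, E, C, F, D]
After 6 (rotate_left(1, 4, k=1)): [A, E, C, F, B, D]
After 7 (swap(4, 5)): [A, E, C, F, D, B]
After 8 (swap(5, 3)): [A, E, C, B, D, F]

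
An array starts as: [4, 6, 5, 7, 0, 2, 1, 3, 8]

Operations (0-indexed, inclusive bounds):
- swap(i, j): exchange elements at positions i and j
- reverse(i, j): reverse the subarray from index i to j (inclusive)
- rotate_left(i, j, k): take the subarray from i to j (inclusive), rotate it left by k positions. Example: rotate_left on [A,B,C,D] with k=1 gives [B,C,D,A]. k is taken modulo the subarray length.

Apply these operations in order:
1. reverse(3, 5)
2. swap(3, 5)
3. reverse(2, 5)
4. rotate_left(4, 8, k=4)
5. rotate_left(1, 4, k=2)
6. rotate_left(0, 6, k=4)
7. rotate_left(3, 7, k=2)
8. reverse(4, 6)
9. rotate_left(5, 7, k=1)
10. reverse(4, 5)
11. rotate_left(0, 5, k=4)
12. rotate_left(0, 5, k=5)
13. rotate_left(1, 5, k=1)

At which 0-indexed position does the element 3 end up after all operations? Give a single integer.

Answer: 8

Derivation:
After 1 (reverse(3, 5)): [4, 6, 5, 2, 0, 7, 1, 3, 8]
After 2 (swap(3, 5)): [4, 6, 5, 7, 0, 2, 1, 3, 8]
After 3 (reverse(2, 5)): [4, 6, 2, 0, 7, 5, 1, 3, 8]
After 4 (rotate_left(4, 8, k=4)): [4, 6, 2, 0, 8, 7, 5, 1, 3]
After 5 (rotate_left(1, 4, k=2)): [4, 0, 8, 6, 2, 7, 5, 1, 3]
After 6 (rotate_left(0, 6, k=4)): [2, 7, 5, 4, 0, 8, 6, 1, 3]
After 7 (rotate_left(3, 7, k=2)): [2, 7, 5, 8, 6, 1, 4, 0, 3]
After 8 (reverse(4, 6)): [2, 7, 5, 8, 4, 1, 6, 0, 3]
After 9 (rotate_left(5, 7, k=1)): [2, 7, 5, 8, 4, 6, 0, 1, 3]
After 10 (reverse(4, 5)): [2, 7, 5, 8, 6, 4, 0, 1, 3]
After 11 (rotate_left(0, 5, k=4)): [6, 4, 2, 7, 5, 8, 0, 1, 3]
After 12 (rotate_left(0, 5, k=5)): [8, 6, 4, 2, 7, 5, 0, 1, 3]
After 13 (rotate_left(1, 5, k=1)): [8, 4, 2, 7, 5, 6, 0, 1, 3]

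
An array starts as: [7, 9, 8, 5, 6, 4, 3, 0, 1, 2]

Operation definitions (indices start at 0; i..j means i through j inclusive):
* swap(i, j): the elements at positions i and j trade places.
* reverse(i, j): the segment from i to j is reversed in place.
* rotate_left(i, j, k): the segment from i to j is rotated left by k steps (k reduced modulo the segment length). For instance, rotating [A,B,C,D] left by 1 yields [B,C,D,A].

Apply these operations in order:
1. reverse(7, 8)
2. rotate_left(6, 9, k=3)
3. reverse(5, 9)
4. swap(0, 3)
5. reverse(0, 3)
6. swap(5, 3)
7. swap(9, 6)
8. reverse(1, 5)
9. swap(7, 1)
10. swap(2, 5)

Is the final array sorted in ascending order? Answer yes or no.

Answer: no

Derivation:
After 1 (reverse(7, 8)): [7, 9, 8, 5, 6, 4, 3, 1, 0, 2]
After 2 (rotate_left(6, 9, k=3)): [7, 9, 8, 5, 6, 4, 2, 3, 1, 0]
After 3 (reverse(5, 9)): [7, 9, 8, 5, 6, 0, 1, 3, 2, 4]
After 4 (swap(0, 3)): [5, 9, 8, 7, 6, 0, 1, 3, 2, 4]
After 5 (reverse(0, 3)): [7, 8, 9, 5, 6, 0, 1, 3, 2, 4]
After 6 (swap(5, 3)): [7, 8, 9, 0, 6, 5, 1, 3, 2, 4]
After 7 (swap(9, 6)): [7, 8, 9, 0, 6, 5, 4, 3, 2, 1]
After 8 (reverse(1, 5)): [7, 5, 6, 0, 9, 8, 4, 3, 2, 1]
After 9 (swap(7, 1)): [7, 3, 6, 0, 9, 8, 4, 5, 2, 1]
After 10 (swap(2, 5)): [7, 3, 8, 0, 9, 6, 4, 5, 2, 1]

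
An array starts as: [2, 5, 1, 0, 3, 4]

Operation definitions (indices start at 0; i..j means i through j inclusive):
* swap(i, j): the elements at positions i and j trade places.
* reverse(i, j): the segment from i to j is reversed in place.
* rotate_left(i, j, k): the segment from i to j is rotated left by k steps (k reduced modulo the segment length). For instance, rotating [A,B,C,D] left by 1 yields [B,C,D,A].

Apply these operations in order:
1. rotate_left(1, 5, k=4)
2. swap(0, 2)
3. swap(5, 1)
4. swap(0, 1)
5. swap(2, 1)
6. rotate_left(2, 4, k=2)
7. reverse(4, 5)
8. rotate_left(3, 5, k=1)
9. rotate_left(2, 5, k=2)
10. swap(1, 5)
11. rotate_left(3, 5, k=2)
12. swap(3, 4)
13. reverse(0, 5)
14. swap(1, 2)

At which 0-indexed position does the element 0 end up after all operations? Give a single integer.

After 1 (rotate_left(1, 5, k=4)): [2, 4, 5, 1, 0, 3]
After 2 (swap(0, 2)): [5, 4, 2, 1, 0, 3]
After 3 (swap(5, 1)): [5, 3, 2, 1, 0, 4]
After 4 (swap(0, 1)): [3, 5, 2, 1, 0, 4]
After 5 (swap(2, 1)): [3, 2, 5, 1, 0, 4]
After 6 (rotate_left(2, 4, k=2)): [3, 2, 0, 5, 1, 4]
After 7 (reverse(4, 5)): [3, 2, 0, 5, 4, 1]
After 8 (rotate_left(3, 5, k=1)): [3, 2, 0, 4, 1, 5]
After 9 (rotate_left(2, 5, k=2)): [3, 2, 1, 5, 0, 4]
After 10 (swap(1, 5)): [3, 4, 1, 5, 0, 2]
After 11 (rotate_left(3, 5, k=2)): [3, 4, 1, 2, 5, 0]
After 12 (swap(3, 4)): [3, 4, 1, 5, 2, 0]
After 13 (reverse(0, 5)): [0, 2, 5, 1, 4, 3]
After 14 (swap(1, 2)): [0, 5, 2, 1, 4, 3]

Answer: 0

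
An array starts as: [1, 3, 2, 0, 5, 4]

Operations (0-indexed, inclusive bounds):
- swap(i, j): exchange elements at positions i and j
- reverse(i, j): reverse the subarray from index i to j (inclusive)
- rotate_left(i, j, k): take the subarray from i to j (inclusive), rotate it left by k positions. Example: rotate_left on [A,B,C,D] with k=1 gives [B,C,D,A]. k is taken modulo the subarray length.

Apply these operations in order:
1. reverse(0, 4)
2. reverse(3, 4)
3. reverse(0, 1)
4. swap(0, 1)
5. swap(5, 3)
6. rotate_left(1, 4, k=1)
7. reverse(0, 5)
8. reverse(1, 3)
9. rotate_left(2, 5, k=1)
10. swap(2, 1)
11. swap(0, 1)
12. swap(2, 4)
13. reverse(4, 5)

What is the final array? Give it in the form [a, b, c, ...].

Answer: [0, 1, 5, 2, 3, 4]

Derivation:
After 1 (reverse(0, 4)): [5, 0, 2, 3, 1, 4]
After 2 (reverse(3, 4)): [5, 0, 2, 1, 3, 4]
After 3 (reverse(0, 1)): [0, 5, 2, 1, 3, 4]
After 4 (swap(0, 1)): [5, 0, 2, 1, 3, 4]
After 5 (swap(5, 3)): [5, 0, 2, 4, 3, 1]
After 6 (rotate_left(1, 4, k=1)): [5, 2, 4, 3, 0, 1]
After 7 (reverse(0, 5)): [1, 0, 3, 4, 2, 5]
After 8 (reverse(1, 3)): [1, 4, 3, 0, 2, 5]
After 9 (rotate_left(2, 5, k=1)): [1, 4, 0, 2, 5, 3]
After 10 (swap(2, 1)): [1, 0, 4, 2, 5, 3]
After 11 (swap(0, 1)): [0, 1, 4, 2, 5, 3]
After 12 (swap(2, 4)): [0, 1, 5, 2, 4, 3]
After 13 (reverse(4, 5)): [0, 1, 5, 2, 3, 4]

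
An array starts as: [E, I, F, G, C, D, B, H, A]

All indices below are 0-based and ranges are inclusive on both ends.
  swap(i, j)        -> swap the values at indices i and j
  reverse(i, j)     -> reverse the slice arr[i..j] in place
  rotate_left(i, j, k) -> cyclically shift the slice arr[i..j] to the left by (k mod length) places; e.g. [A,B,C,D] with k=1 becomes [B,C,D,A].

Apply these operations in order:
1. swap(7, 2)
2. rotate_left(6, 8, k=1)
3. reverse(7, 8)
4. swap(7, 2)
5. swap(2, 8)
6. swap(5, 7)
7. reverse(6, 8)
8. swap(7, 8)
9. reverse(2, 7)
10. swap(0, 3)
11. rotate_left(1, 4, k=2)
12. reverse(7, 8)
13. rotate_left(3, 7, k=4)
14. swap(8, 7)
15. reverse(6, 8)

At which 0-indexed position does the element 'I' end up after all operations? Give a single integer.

Answer: 4

Derivation:
After 1 (swap(7, 2)): [E, I, H, G, C, D, B, F, A]
After 2 (rotate_left(6, 8, k=1)): [E, I, H, G, C, D, F, A, B]
After 3 (reverse(7, 8)): [E, I, H, G, C, D, F, B, A]
After 4 (swap(7, 2)): [E, I, B, G, C, D, F, H, A]
After 5 (swap(2, 8)): [E, I, A, G, C, D, F, H, B]
After 6 (swap(5, 7)): [E, I, A, G, C, H, F, D, B]
After 7 (reverse(6, 8)): [E, I, A, G, C, H, B, D, F]
After 8 (swap(7, 8)): [E, I, A, G, C, H, B, F, D]
After 9 (reverse(2, 7)): [E, I, F, B, H, C, G, A, D]
After 10 (swap(0, 3)): [B, I, F, E, H, C, G, A, D]
After 11 (rotate_left(1, 4, k=2)): [B, E, H, I, F, C, G, A, D]
After 12 (reverse(7, 8)): [B, E, H, I, F, C, G, D, A]
After 13 (rotate_left(3, 7, k=4)): [B, E, H, D, I, F, C, G, A]
After 14 (swap(8, 7)): [B, E, H, D, I, F, C, A, G]
After 15 (reverse(6, 8)): [B, E, H, D, I, F, G, A, C]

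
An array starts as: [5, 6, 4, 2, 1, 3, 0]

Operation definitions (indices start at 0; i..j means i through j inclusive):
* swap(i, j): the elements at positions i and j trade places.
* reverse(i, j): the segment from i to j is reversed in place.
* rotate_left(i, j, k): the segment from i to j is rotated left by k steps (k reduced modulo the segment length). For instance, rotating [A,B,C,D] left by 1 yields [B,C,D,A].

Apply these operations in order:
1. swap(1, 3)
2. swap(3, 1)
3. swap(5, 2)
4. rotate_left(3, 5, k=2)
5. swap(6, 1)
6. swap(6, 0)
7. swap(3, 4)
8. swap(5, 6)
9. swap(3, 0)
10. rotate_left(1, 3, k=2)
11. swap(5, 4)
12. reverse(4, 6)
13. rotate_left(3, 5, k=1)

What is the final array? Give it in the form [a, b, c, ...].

Answer: [2, 6, 0, 1, 4, 3, 5]

Derivation:
After 1 (swap(1, 3)): [5, 2, 4, 6, 1, 3, 0]
After 2 (swap(3, 1)): [5, 6, 4, 2, 1, 3, 0]
After 3 (swap(5, 2)): [5, 6, 3, 2, 1, 4, 0]
After 4 (rotate_left(3, 5, k=2)): [5, 6, 3, 4, 2, 1, 0]
After 5 (swap(6, 1)): [5, 0, 3, 4, 2, 1, 6]
After 6 (swap(6, 0)): [6, 0, 3, 4, 2, 1, 5]
After 7 (swap(3, 4)): [6, 0, 3, 2, 4, 1, 5]
After 8 (swap(5, 6)): [6, 0, 3, 2, 4, 5, 1]
After 9 (swap(3, 0)): [2, 0, 3, 6, 4, 5, 1]
After 10 (rotate_left(1, 3, k=2)): [2, 6, 0, 3, 4, 5, 1]
After 11 (swap(5, 4)): [2, 6, 0, 3, 5, 4, 1]
After 12 (reverse(4, 6)): [2, 6, 0, 3, 1, 4, 5]
After 13 (rotate_left(3, 5, k=1)): [2, 6, 0, 1, 4, 3, 5]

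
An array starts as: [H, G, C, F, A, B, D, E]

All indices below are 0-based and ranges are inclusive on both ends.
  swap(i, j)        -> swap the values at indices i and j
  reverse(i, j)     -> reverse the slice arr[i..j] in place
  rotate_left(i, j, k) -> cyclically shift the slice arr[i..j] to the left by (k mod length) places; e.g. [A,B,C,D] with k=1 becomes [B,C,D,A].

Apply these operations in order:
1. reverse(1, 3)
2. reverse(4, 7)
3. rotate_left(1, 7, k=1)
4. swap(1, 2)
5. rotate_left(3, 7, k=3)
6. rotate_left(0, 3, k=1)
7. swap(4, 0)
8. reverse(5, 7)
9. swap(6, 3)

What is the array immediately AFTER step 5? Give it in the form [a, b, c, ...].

After 1 (reverse(1, 3)): [H, F, C, G, A, B, D, E]
After 2 (reverse(4, 7)): [H, F, C, G, E, D, B, A]
After 3 (rotate_left(1, 7, k=1)): [H, C, G, E, D, B, A, F]
After 4 (swap(1, 2)): [H, G, C, E, D, B, A, F]
After 5 (rotate_left(3, 7, k=3)): [H, G, C, A, F, E, D, B]

Answer: [H, G, C, A, F, E, D, B]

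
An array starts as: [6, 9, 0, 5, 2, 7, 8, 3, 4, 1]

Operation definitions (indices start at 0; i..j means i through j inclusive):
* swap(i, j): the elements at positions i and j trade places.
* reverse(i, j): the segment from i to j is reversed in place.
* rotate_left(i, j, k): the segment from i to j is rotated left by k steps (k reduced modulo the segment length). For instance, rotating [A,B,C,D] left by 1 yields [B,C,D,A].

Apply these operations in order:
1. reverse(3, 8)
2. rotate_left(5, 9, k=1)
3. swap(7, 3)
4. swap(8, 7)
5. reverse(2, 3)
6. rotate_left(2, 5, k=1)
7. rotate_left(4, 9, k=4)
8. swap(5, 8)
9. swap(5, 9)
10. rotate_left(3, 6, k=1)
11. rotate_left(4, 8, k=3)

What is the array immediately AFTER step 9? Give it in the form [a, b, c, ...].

Answer: [6, 9, 0, 3, 4, 1, 7, 5, 8, 2]

Derivation:
After 1 (reverse(3, 8)): [6, 9, 0, 4, 3, 8, 7, 2, 5, 1]
After 2 (rotate_left(5, 9, k=1)): [6, 9, 0, 4, 3, 7, 2, 5, 1, 8]
After 3 (swap(7, 3)): [6, 9, 0, 5, 3, 7, 2, 4, 1, 8]
After 4 (swap(8, 7)): [6, 9, 0, 5, 3, 7, 2, 1, 4, 8]
After 5 (reverse(2, 3)): [6, 9, 5, 0, 3, 7, 2, 1, 4, 8]
After 6 (rotate_left(2, 5, k=1)): [6, 9, 0, 3, 7, 5, 2, 1, 4, 8]
After 7 (rotate_left(4, 9, k=4)): [6, 9, 0, 3, 4, 8, 7, 5, 2, 1]
After 8 (swap(5, 8)): [6, 9, 0, 3, 4, 2, 7, 5, 8, 1]
After 9 (swap(5, 9)): [6, 9, 0, 3, 4, 1, 7, 5, 8, 2]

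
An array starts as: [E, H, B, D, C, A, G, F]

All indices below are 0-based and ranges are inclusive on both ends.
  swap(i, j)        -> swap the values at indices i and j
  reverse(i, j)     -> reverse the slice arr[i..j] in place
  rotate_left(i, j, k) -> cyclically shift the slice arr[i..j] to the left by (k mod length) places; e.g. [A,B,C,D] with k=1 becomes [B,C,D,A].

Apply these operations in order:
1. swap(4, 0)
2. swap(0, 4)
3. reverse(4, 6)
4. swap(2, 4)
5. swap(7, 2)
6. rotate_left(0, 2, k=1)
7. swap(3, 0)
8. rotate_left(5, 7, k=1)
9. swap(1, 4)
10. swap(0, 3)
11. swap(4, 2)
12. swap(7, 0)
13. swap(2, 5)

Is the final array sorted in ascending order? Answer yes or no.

Answer: yes

Derivation:
After 1 (swap(4, 0)): [C, H, B, D, E, A, G, F]
After 2 (swap(0, 4)): [E, H, B, D, C, A, G, F]
After 3 (reverse(4, 6)): [E, H, B, D, G, A, C, F]
After 4 (swap(2, 4)): [E, H, G, D, B, A, C, F]
After 5 (swap(7, 2)): [E, H, F, D, B, A, C, G]
After 6 (rotate_left(0, 2, k=1)): [H, F, E, D, B, A, C, G]
After 7 (swap(3, 0)): [D, F, E, H, B, A, C, G]
After 8 (rotate_left(5, 7, k=1)): [D, F, E, H, B, C, G, A]
After 9 (swap(1, 4)): [D, B, E, H, F, C, G, A]
After 10 (swap(0, 3)): [H, B, E, D, F, C, G, A]
After 11 (swap(4, 2)): [H, B, F, D, E, C, G, A]
After 12 (swap(7, 0)): [A, B, F, D, E, C, G, H]
After 13 (swap(2, 5)): [A, B, C, D, E, F, G, H]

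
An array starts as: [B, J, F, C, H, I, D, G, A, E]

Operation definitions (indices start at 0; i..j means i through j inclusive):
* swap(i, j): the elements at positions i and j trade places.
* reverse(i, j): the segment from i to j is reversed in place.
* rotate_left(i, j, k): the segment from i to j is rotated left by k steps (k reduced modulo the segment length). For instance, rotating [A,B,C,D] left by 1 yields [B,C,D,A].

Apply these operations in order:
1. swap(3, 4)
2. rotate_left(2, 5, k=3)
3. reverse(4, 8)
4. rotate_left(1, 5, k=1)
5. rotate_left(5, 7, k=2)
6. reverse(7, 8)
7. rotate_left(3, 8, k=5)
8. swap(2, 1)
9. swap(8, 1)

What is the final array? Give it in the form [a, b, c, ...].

Answer: [B, H, I, D, A, G, C, J, F, E]

Derivation:
After 1 (swap(3, 4)): [B, J, F, H, C, I, D, G, A, E]
After 2 (rotate_left(2, 5, k=3)): [B, J, I, F, H, C, D, G, A, E]
After 3 (reverse(4, 8)): [B, J, I, F, A, G, D, C, H, E]
After 4 (rotate_left(1, 5, k=1)): [B, I, F, A, G, J, D, C, H, E]
After 5 (rotate_left(5, 7, k=2)): [B, I, F, A, G, C, J, D, H, E]
After 6 (reverse(7, 8)): [B, I, F, A, G, C, J, H, D, E]
After 7 (rotate_left(3, 8, k=5)): [B, I, F, D, A, G, C, J, H, E]
After 8 (swap(2, 1)): [B, F, I, D, A, G, C, J, H, E]
After 9 (swap(8, 1)): [B, H, I, D, A, G, C, J, F, E]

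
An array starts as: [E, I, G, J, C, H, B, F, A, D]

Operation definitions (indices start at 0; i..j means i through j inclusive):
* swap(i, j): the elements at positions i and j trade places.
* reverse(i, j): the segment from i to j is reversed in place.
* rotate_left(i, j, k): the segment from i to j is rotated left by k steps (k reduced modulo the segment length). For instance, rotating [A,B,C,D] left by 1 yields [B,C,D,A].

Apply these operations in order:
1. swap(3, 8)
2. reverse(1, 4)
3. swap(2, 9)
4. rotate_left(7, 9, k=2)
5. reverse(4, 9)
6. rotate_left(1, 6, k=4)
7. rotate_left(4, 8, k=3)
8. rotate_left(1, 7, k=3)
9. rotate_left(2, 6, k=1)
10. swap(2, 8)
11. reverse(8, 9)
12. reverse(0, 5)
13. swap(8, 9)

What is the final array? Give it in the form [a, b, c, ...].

After 1 (swap(3, 8)): [E, I, G, A, C, H, B, F, J, D]
After 2 (reverse(1, 4)): [E, C, A, G, I, H, B, F, J, D]
After 3 (swap(2, 9)): [E, C, D, G, I, H, B, F, J, A]
After 4 (rotate_left(7, 9, k=2)): [E, C, D, G, I, H, B, A, F, J]
After 5 (reverse(4, 9)): [E, C, D, G, J, F, A, B, H, I]
After 6 (rotate_left(1, 6, k=4)): [E, F, A, C, D, G, J, B, H, I]
After 7 (rotate_left(4, 8, k=3)): [E, F, A, C, B, H, D, G, J, I]
After 8 (rotate_left(1, 7, k=3)): [E, B, H, D, G, F, A, C, J, I]
After 9 (rotate_left(2, 6, k=1)): [E, B, D, G, F, A, H, C, J, I]
After 10 (swap(2, 8)): [E, B, J, G, F, A, H, C, D, I]
After 11 (reverse(8, 9)): [E, B, J, G, F, A, H, C, I, D]
After 12 (reverse(0, 5)): [A, F, G, J, B, E, H, C, I, D]
After 13 (swap(8, 9)): [A, F, G, J, B, E, H, C, D, I]

Answer: [A, F, G, J, B, E, H, C, D, I]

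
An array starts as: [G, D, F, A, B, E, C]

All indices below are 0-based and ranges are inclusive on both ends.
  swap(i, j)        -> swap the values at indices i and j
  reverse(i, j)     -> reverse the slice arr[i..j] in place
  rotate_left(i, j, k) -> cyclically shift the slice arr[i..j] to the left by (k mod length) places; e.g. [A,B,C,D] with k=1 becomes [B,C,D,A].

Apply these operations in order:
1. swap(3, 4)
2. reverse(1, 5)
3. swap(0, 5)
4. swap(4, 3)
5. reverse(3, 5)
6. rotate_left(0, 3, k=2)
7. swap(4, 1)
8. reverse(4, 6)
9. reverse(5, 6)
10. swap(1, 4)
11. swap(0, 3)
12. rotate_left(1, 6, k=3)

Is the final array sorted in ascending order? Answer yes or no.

Answer: no

Derivation:
After 1 (swap(3, 4)): [G, D, F, B, A, E, C]
After 2 (reverse(1, 5)): [G, E, A, B, F, D, C]
After 3 (swap(0, 5)): [D, E, A, B, F, G, C]
After 4 (swap(4, 3)): [D, E, A, F, B, G, C]
After 5 (reverse(3, 5)): [D, E, A, G, B, F, C]
After 6 (rotate_left(0, 3, k=2)): [A, G, D, E, B, F, C]
After 7 (swap(4, 1)): [A, B, D, E, G, F, C]
After 8 (reverse(4, 6)): [A, B, D, E, C, F, G]
After 9 (reverse(5, 6)): [A, B, D, E, C, G, F]
After 10 (swap(1, 4)): [A, C, D, E, B, G, F]
After 11 (swap(0, 3)): [E, C, D, A, B, G, F]
After 12 (rotate_left(1, 6, k=3)): [E, B, G, F, C, D, A]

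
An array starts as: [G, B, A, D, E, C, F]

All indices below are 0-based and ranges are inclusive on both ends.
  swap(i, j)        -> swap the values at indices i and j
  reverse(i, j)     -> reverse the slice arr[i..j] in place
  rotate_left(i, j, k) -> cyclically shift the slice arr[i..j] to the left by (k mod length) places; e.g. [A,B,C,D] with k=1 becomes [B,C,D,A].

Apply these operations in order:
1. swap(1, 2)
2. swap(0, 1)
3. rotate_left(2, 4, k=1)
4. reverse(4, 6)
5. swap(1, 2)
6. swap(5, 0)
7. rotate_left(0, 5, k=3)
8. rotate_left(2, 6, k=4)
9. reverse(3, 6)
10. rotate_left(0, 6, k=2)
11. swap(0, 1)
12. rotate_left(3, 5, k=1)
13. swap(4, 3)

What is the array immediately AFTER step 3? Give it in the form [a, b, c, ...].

After 1 (swap(1, 2)): [G, A, B, D, E, C, F]
After 2 (swap(0, 1)): [A, G, B, D, E, C, F]
After 3 (rotate_left(2, 4, k=1)): [A, G, D, E, B, C, F]

Answer: [A, G, D, E, B, C, F]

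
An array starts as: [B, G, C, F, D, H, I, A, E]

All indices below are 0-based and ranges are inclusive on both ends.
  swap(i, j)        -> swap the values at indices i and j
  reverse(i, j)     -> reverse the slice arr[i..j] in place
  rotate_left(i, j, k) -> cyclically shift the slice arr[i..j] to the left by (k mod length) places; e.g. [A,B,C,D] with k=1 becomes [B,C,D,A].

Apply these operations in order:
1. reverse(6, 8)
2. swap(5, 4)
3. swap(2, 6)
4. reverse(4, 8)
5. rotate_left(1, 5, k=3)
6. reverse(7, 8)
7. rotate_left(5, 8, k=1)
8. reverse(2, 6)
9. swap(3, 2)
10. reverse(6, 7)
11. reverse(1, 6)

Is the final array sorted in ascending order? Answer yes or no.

After 1 (reverse(6, 8)): [B, G, C, F, D, H, E, A, I]
After 2 (swap(5, 4)): [B, G, C, F, H, D, E, A, I]
After 3 (swap(2, 6)): [B, G, E, F, H, D, C, A, I]
After 4 (reverse(4, 8)): [B, G, E, F, I, A, C, D, H]
After 5 (rotate_left(1, 5, k=3)): [B, I, A, G, E, F, C, D, H]
After 6 (reverse(7, 8)): [B, I, A, G, E, F, C, H, D]
After 7 (rotate_left(5, 8, k=1)): [B, I, A, G, E, C, H, D, F]
After 8 (reverse(2, 6)): [B, I, H, C, E, G, A, D, F]
After 9 (swap(3, 2)): [B, I, C, H, E, G, A, D, F]
After 10 (reverse(6, 7)): [B, I, C, H, E, G, D, A, F]
After 11 (reverse(1, 6)): [B, D, G, E, H, C, I, A, F]

Answer: no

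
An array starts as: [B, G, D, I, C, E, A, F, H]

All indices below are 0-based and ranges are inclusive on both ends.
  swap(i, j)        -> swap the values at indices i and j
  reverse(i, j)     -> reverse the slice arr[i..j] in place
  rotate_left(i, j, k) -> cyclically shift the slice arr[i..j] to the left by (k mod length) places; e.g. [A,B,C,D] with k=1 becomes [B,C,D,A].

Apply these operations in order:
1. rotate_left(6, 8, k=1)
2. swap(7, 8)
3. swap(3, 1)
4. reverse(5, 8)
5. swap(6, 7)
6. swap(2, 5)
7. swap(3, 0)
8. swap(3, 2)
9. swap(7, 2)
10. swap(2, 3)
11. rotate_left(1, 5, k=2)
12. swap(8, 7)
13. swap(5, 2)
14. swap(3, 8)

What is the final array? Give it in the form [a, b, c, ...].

After 1 (rotate_left(6, 8, k=1)): [B, G, D, I, C, E, F, H, A]
After 2 (swap(7, 8)): [B, G, D, I, C, E, F, A, H]
After 3 (swap(3, 1)): [B, I, D, G, C, E, F, A, H]
After 4 (reverse(5, 8)): [B, I, D, G, C, H, A, F, E]
After 5 (swap(6, 7)): [B, I, D, G, C, H, F, A, E]
After 6 (swap(2, 5)): [B, I, H, G, C, D, F, A, E]
After 7 (swap(3, 0)): [G, I, H, B, C, D, F, A, E]
After 8 (swap(3, 2)): [G, I, B, H, C, D, F, A, E]
After 9 (swap(7, 2)): [G, I, A, H, C, D, F, B, E]
After 10 (swap(2, 3)): [G, I, H, A, C, D, F, B, E]
After 11 (rotate_left(1, 5, k=2)): [G, A, C, D, I, H, F, B, E]
After 12 (swap(8, 7)): [G, A, C, D, I, H, F, E, B]
After 13 (swap(5, 2)): [G, A, H, D, I, C, F, E, B]
After 14 (swap(3, 8)): [G, A, H, B, I, C, F, E, D]

Answer: [G, A, H, B, I, C, F, E, D]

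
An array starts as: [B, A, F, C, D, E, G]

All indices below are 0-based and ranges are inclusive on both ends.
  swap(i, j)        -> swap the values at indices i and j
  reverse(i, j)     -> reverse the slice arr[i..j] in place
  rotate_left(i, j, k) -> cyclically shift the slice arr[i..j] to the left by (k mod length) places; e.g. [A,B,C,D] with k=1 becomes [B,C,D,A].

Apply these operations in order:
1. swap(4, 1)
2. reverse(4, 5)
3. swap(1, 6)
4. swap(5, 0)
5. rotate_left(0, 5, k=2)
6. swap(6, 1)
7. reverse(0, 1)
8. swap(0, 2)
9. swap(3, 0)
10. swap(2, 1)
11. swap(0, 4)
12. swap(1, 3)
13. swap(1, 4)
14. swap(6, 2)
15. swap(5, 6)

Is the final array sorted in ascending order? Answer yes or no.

Answer: yes

Derivation:
After 1 (swap(4, 1)): [B, D, F, C, A, E, G]
After 2 (reverse(4, 5)): [B, D, F, C, E, A, G]
After 3 (swap(1, 6)): [B, G, F, C, E, A, D]
After 4 (swap(5, 0)): [A, G, F, C, E, B, D]
After 5 (rotate_left(0, 5, k=2)): [F, C, E, B, A, G, D]
After 6 (swap(6, 1)): [F, D, E, B, A, G, C]
After 7 (reverse(0, 1)): [D, F, E, B, A, G, C]
After 8 (swap(0, 2)): [E, F, D, B, A, G, C]
After 9 (swap(3, 0)): [B, F, D, E, A, G, C]
After 10 (swap(2, 1)): [B, D, F, E, A, G, C]
After 11 (swap(0, 4)): [A, D, F, E, B, G, C]
After 12 (swap(1, 3)): [A, E, F, D, B, G, C]
After 13 (swap(1, 4)): [A, B, F, D, E, G, C]
After 14 (swap(6, 2)): [A, B, C, D, E, G, F]
After 15 (swap(5, 6)): [A, B, C, D, E, F, G]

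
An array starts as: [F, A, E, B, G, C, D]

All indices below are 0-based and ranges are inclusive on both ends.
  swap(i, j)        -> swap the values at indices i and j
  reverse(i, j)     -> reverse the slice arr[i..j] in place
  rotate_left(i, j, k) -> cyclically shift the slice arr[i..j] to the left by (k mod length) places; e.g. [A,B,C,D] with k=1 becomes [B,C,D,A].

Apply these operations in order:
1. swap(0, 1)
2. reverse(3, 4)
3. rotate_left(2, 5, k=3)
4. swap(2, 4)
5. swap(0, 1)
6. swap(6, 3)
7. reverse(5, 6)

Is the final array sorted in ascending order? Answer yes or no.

Answer: no

Derivation:
After 1 (swap(0, 1)): [A, F, E, B, G, C, D]
After 2 (reverse(3, 4)): [A, F, E, G, B, C, D]
After 3 (rotate_left(2, 5, k=3)): [A, F, C, E, G, B, D]
After 4 (swap(2, 4)): [A, F, G, E, C, B, D]
After 5 (swap(0, 1)): [F, A, G, E, C, B, D]
After 6 (swap(6, 3)): [F, A, G, D, C, B, E]
After 7 (reverse(5, 6)): [F, A, G, D, C, E, B]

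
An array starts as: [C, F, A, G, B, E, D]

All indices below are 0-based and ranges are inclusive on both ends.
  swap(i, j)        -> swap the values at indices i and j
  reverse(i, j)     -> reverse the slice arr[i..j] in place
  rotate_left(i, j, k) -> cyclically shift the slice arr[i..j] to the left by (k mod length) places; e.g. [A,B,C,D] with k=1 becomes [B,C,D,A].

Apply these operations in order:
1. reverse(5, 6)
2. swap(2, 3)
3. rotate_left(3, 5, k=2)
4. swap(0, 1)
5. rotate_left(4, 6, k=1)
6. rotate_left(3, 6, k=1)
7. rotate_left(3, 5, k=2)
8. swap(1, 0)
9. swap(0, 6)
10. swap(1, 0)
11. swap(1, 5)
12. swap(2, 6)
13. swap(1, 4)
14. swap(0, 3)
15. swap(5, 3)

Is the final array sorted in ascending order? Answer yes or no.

After 1 (reverse(5, 6)): [C, F, A, G, B, D, E]
After 2 (swap(2, 3)): [C, F, G, A, B, D, E]
After 3 (rotate_left(3, 5, k=2)): [C, F, G, D, A, B, E]
After 4 (swap(0, 1)): [F, C, G, D, A, B, E]
After 5 (rotate_left(4, 6, k=1)): [F, C, G, D, B, E, A]
After 6 (rotate_left(3, 6, k=1)): [F, C, G, B, E, A, D]
After 7 (rotate_left(3, 5, k=2)): [F, C, G, A, B, E, D]
After 8 (swap(1, 0)): [C, F, G, A, B, E, D]
After 9 (swap(0, 6)): [D, F, G, A, B, E, C]
After 10 (swap(1, 0)): [F, D, G, A, B, E, C]
After 11 (swap(1, 5)): [F, E, G, A, B, D, C]
After 12 (swap(2, 6)): [F, E, C, A, B, D, G]
After 13 (swap(1, 4)): [F, B, C, A, E, D, G]
After 14 (swap(0, 3)): [A, B, C, F, E, D, G]
After 15 (swap(5, 3)): [A, B, C, D, E, F, G]

Answer: yes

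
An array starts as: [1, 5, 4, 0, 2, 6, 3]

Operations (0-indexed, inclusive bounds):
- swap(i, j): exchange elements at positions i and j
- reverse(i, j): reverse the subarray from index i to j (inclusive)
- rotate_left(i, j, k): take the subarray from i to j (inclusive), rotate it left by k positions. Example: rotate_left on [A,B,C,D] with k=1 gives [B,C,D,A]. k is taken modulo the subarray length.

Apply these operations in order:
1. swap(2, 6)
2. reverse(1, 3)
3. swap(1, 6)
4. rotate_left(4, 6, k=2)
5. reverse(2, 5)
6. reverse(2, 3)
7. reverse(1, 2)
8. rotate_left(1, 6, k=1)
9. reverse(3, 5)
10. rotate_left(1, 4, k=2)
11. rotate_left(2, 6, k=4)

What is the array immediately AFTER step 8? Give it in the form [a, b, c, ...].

After 1 (swap(2, 6)): [1, 5, 3, 0, 2, 6, 4]
After 2 (reverse(1, 3)): [1, 0, 3, 5, 2, 6, 4]
After 3 (swap(1, 6)): [1, 4, 3, 5, 2, 6, 0]
After 4 (rotate_left(4, 6, k=2)): [1, 4, 3, 5, 0, 2, 6]
After 5 (reverse(2, 5)): [1, 4, 2, 0, 5, 3, 6]
After 6 (reverse(2, 3)): [1, 4, 0, 2, 5, 3, 6]
After 7 (reverse(1, 2)): [1, 0, 4, 2, 5, 3, 6]
After 8 (rotate_left(1, 6, k=1)): [1, 4, 2, 5, 3, 6, 0]

Answer: [1, 4, 2, 5, 3, 6, 0]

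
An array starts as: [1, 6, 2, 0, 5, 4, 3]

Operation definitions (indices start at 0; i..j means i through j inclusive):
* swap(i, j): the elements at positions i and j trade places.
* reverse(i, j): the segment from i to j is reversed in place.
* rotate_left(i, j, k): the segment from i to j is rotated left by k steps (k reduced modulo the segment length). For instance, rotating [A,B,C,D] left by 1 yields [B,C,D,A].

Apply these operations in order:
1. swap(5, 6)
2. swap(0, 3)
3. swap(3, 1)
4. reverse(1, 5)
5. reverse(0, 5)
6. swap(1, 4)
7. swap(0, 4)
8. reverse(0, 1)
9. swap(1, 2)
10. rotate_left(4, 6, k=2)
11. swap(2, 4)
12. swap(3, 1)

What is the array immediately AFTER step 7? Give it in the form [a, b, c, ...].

After 1 (swap(5, 6)): [1, 6, 2, 0, 5, 3, 4]
After 2 (swap(0, 3)): [0, 6, 2, 1, 5, 3, 4]
After 3 (swap(3, 1)): [0, 1, 2, 6, 5, 3, 4]
After 4 (reverse(1, 5)): [0, 3, 5, 6, 2, 1, 4]
After 5 (reverse(0, 5)): [1, 2, 6, 5, 3, 0, 4]
After 6 (swap(1, 4)): [1, 3, 6, 5, 2, 0, 4]
After 7 (swap(0, 4)): [2, 3, 6, 5, 1, 0, 4]

Answer: [2, 3, 6, 5, 1, 0, 4]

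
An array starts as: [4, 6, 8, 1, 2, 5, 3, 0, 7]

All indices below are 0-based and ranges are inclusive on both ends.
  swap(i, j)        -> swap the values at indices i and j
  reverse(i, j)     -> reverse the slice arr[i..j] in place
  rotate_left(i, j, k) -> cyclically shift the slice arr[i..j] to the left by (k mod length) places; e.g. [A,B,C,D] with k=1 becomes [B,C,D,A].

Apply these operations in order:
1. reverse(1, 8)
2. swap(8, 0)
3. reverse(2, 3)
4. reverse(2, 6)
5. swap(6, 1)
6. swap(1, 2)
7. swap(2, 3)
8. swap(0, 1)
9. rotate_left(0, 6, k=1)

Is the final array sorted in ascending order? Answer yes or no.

After 1 (reverse(1, 8)): [4, 7, 0, 3, 5, 2, 1, 8, 6]
After 2 (swap(8, 0)): [6, 7, 0, 3, 5, 2, 1, 8, 4]
After 3 (reverse(2, 3)): [6, 7, 3, 0, 5, 2, 1, 8, 4]
After 4 (reverse(2, 6)): [6, 7, 1, 2, 5, 0, 3, 8, 4]
After 5 (swap(6, 1)): [6, 3, 1, 2, 5, 0, 7, 8, 4]
After 6 (swap(1, 2)): [6, 1, 3, 2, 5, 0, 7, 8, 4]
After 7 (swap(2, 3)): [6, 1, 2, 3, 5, 0, 7, 8, 4]
After 8 (swap(0, 1)): [1, 6, 2, 3, 5, 0, 7, 8, 4]
After 9 (rotate_left(0, 6, k=1)): [6, 2, 3, 5, 0, 7, 1, 8, 4]

Answer: no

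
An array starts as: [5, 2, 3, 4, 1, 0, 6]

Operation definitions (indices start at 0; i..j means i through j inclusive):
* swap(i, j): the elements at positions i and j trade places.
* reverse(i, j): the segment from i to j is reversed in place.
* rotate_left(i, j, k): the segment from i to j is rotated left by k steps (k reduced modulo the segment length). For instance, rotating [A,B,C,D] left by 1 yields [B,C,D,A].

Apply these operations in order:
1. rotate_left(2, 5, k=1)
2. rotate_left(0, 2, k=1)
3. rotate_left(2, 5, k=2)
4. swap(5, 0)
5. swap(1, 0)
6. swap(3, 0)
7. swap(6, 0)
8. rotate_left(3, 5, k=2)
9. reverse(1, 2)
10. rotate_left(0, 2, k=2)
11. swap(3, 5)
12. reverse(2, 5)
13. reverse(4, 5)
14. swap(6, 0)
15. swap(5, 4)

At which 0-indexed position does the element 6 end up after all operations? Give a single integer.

After 1 (rotate_left(2, 5, k=1)): [5, 2, 4, 1, 0, 3, 6]
After 2 (rotate_left(0, 2, k=1)): [2, 4, 5, 1, 0, 3, 6]
After 3 (rotate_left(2, 5, k=2)): [2, 4, 0, 3, 5, 1, 6]
After 4 (swap(5, 0)): [1, 4, 0, 3, 5, 2, 6]
After 5 (swap(1, 0)): [4, 1, 0, 3, 5, 2, 6]
After 6 (swap(3, 0)): [3, 1, 0, 4, 5, 2, 6]
After 7 (swap(6, 0)): [6, 1, 0, 4, 5, 2, 3]
After 8 (rotate_left(3, 5, k=2)): [6, 1, 0, 2, 4, 5, 3]
After 9 (reverse(1, 2)): [6, 0, 1, 2, 4, 5, 3]
After 10 (rotate_left(0, 2, k=2)): [1, 6, 0, 2, 4, 5, 3]
After 11 (swap(3, 5)): [1, 6, 0, 5, 4, 2, 3]
After 12 (reverse(2, 5)): [1, 6, 2, 4, 5, 0, 3]
After 13 (reverse(4, 5)): [1, 6, 2, 4, 0, 5, 3]
After 14 (swap(6, 0)): [3, 6, 2, 4, 0, 5, 1]
After 15 (swap(5, 4)): [3, 6, 2, 4, 5, 0, 1]

Answer: 1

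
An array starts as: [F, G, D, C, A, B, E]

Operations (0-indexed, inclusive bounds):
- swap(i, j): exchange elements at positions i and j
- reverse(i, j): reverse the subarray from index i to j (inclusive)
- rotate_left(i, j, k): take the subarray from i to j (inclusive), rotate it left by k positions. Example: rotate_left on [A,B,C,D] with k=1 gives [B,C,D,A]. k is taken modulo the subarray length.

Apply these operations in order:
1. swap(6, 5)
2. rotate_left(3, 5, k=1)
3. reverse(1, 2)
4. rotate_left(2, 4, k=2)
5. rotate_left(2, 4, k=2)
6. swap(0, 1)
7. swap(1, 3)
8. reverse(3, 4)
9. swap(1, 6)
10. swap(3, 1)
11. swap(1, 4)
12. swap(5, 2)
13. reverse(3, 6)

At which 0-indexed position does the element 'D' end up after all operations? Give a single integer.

After 1 (swap(6, 5)): [F, G, D, C, A, E, B]
After 2 (rotate_left(3, 5, k=1)): [F, G, D, A, E, C, B]
After 3 (reverse(1, 2)): [F, D, G, A, E, C, B]
After 4 (rotate_left(2, 4, k=2)): [F, D, E, G, A, C, B]
After 5 (rotate_left(2, 4, k=2)): [F, D, A, E, G, C, B]
After 6 (swap(0, 1)): [D, F, A, E, G, C, B]
After 7 (swap(1, 3)): [D, E, A, F, G, C, B]
After 8 (reverse(3, 4)): [D, E, A, G, F, C, B]
After 9 (swap(1, 6)): [D, B, A, G, F, C, E]
After 10 (swap(3, 1)): [D, G, A, B, F, C, E]
After 11 (swap(1, 4)): [D, F, A, B, G, C, E]
After 12 (swap(5, 2)): [D, F, C, B, G, A, E]
After 13 (reverse(3, 6)): [D, F, C, E, A, G, B]

Answer: 0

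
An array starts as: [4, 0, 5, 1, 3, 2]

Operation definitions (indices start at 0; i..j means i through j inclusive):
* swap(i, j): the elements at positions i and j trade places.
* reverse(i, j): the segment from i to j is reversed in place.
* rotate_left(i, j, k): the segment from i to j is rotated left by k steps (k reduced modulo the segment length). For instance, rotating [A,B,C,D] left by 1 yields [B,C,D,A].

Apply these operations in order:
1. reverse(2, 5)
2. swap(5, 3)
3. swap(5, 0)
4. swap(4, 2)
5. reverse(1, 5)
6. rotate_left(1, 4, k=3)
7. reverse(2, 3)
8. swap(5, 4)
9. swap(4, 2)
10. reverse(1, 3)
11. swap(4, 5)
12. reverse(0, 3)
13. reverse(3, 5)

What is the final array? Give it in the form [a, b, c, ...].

After 1 (reverse(2, 5)): [4, 0, 2, 3, 1, 5]
After 2 (swap(5, 3)): [4, 0, 2, 5, 1, 3]
After 3 (swap(5, 0)): [3, 0, 2, 5, 1, 4]
After 4 (swap(4, 2)): [3, 0, 1, 5, 2, 4]
After 5 (reverse(1, 5)): [3, 4, 2, 5, 1, 0]
After 6 (rotate_left(1, 4, k=3)): [3, 1, 4, 2, 5, 0]
After 7 (reverse(2, 3)): [3, 1, 2, 4, 5, 0]
After 8 (swap(5, 4)): [3, 1, 2, 4, 0, 5]
After 9 (swap(4, 2)): [3, 1, 0, 4, 2, 5]
After 10 (reverse(1, 3)): [3, 4, 0, 1, 2, 5]
After 11 (swap(4, 5)): [3, 4, 0, 1, 5, 2]
After 12 (reverse(0, 3)): [1, 0, 4, 3, 5, 2]
After 13 (reverse(3, 5)): [1, 0, 4, 2, 5, 3]

Answer: [1, 0, 4, 2, 5, 3]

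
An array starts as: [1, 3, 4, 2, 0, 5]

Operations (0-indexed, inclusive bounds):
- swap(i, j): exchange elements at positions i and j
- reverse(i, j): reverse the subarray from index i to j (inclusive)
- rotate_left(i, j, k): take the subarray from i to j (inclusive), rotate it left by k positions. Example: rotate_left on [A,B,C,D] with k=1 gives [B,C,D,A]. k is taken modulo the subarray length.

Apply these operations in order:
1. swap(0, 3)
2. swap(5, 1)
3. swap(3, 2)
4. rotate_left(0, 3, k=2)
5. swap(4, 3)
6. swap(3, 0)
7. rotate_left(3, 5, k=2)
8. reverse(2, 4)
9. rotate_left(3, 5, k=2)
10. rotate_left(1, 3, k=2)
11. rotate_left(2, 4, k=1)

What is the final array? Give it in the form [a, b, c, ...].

After 1 (swap(0, 3)): [2, 3, 4, 1, 0, 5]
After 2 (swap(5, 1)): [2, 5, 4, 1, 0, 3]
After 3 (swap(3, 2)): [2, 5, 1, 4, 0, 3]
After 4 (rotate_left(0, 3, k=2)): [1, 4, 2, 5, 0, 3]
After 5 (swap(4, 3)): [1, 4, 2, 0, 5, 3]
After 6 (swap(3, 0)): [0, 4, 2, 1, 5, 3]
After 7 (rotate_left(3, 5, k=2)): [0, 4, 2, 3, 1, 5]
After 8 (reverse(2, 4)): [0, 4, 1, 3, 2, 5]
After 9 (rotate_left(3, 5, k=2)): [0, 4, 1, 5, 3, 2]
After 10 (rotate_left(1, 3, k=2)): [0, 5, 4, 1, 3, 2]
After 11 (rotate_left(2, 4, k=1)): [0, 5, 1, 3, 4, 2]

Answer: [0, 5, 1, 3, 4, 2]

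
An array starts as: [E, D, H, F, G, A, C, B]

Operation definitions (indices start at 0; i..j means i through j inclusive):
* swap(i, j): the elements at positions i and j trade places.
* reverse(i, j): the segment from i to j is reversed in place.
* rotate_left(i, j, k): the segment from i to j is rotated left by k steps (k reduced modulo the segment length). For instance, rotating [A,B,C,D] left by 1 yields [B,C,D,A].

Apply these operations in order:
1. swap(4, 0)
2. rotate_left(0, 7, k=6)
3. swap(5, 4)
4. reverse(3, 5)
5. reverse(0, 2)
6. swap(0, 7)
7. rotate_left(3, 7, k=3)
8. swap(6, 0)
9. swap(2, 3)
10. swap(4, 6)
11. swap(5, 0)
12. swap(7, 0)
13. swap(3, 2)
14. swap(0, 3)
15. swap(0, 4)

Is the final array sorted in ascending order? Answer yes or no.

Answer: yes

Derivation:
After 1 (swap(4, 0)): [G, D, H, F, E, A, C, B]
After 2 (rotate_left(0, 7, k=6)): [C, B, G, D, H, F, E, A]
After 3 (swap(5, 4)): [C, B, G, D, F, H, E, A]
After 4 (reverse(3, 5)): [C, B, G, H, F, D, E, A]
After 5 (reverse(0, 2)): [G, B, C, H, F, D, E, A]
After 6 (swap(0, 7)): [A, B, C, H, F, D, E, G]
After 7 (rotate_left(3, 7, k=3)): [A, B, C, E, G, H, F, D]
After 8 (swap(6, 0)): [F, B, C, E, G, H, A, D]
After 9 (swap(2, 3)): [F, B, E, C, G, H, A, D]
After 10 (swap(4, 6)): [F, B, E, C, A, H, G, D]
After 11 (swap(5, 0)): [H, B, E, C, A, F, G, D]
After 12 (swap(7, 0)): [D, B, E, C, A, F, G, H]
After 13 (swap(3, 2)): [D, B, C, E, A, F, G, H]
After 14 (swap(0, 3)): [E, B, C, D, A, F, G, H]
After 15 (swap(0, 4)): [A, B, C, D, E, F, G, H]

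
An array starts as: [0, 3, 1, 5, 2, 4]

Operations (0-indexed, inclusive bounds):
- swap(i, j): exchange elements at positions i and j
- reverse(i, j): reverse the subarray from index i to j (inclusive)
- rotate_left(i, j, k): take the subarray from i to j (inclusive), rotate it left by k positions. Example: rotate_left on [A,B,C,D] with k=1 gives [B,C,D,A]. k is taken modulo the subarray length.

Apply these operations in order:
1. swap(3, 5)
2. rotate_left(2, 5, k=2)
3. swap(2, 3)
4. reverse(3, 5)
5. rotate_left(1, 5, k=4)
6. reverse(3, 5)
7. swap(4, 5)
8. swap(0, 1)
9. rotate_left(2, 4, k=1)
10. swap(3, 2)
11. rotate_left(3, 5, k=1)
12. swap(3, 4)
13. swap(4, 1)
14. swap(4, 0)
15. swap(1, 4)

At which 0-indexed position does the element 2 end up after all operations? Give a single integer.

Answer: 1

Derivation:
After 1 (swap(3, 5)): [0, 3, 1, 4, 2, 5]
After 2 (rotate_left(2, 5, k=2)): [0, 3, 2, 5, 1, 4]
After 3 (swap(2, 3)): [0, 3, 5, 2, 1, 4]
After 4 (reverse(3, 5)): [0, 3, 5, 4, 1, 2]
After 5 (rotate_left(1, 5, k=4)): [0, 2, 3, 5, 4, 1]
After 6 (reverse(3, 5)): [0, 2, 3, 1, 4, 5]
After 7 (swap(4, 5)): [0, 2, 3, 1, 5, 4]
After 8 (swap(0, 1)): [2, 0, 3, 1, 5, 4]
After 9 (rotate_left(2, 4, k=1)): [2, 0, 1, 5, 3, 4]
After 10 (swap(3, 2)): [2, 0, 5, 1, 3, 4]
After 11 (rotate_left(3, 5, k=1)): [2, 0, 5, 3, 4, 1]
After 12 (swap(3, 4)): [2, 0, 5, 4, 3, 1]
After 13 (swap(4, 1)): [2, 3, 5, 4, 0, 1]
After 14 (swap(4, 0)): [0, 3, 5, 4, 2, 1]
After 15 (swap(1, 4)): [0, 2, 5, 4, 3, 1]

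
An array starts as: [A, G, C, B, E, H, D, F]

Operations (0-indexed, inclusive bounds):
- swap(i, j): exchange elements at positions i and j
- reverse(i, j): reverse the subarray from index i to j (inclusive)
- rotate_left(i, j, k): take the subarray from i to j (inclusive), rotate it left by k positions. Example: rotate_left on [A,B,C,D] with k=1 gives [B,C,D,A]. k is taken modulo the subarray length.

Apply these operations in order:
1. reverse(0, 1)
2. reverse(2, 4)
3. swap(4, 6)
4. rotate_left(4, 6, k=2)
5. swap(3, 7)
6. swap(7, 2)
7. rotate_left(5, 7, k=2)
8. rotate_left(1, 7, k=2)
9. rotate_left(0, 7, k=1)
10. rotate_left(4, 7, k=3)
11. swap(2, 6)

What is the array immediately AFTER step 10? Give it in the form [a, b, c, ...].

Answer: [F, C, E, D, G, H, A, B]

Derivation:
After 1 (reverse(0, 1)): [G, A, C, B, E, H, D, F]
After 2 (reverse(2, 4)): [G, A, E, B, C, H, D, F]
After 3 (swap(4, 6)): [G, A, E, B, D, H, C, F]
After 4 (rotate_left(4, 6, k=2)): [G, A, E, B, C, D, H, F]
After 5 (swap(3, 7)): [G, A, E, F, C, D, H, B]
After 6 (swap(7, 2)): [G, A, B, F, C, D, H, E]
After 7 (rotate_left(5, 7, k=2)): [G, A, B, F, C, E, D, H]
After 8 (rotate_left(1, 7, k=2)): [G, F, C, E, D, H, A, B]
After 9 (rotate_left(0, 7, k=1)): [F, C, E, D, H, A, B, G]
After 10 (rotate_left(4, 7, k=3)): [F, C, E, D, G, H, A, B]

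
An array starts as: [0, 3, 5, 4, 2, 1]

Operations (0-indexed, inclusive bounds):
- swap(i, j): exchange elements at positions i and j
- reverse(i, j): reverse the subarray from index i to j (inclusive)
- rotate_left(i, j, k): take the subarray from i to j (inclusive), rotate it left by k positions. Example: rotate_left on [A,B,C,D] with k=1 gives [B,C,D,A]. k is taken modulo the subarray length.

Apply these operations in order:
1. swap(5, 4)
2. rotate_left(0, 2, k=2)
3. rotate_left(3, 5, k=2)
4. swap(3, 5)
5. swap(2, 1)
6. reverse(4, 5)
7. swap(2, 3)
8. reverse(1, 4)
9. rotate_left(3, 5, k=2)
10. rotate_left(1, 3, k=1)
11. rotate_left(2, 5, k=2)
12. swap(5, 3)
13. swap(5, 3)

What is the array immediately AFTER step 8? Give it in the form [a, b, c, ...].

After 1 (swap(5, 4)): [0, 3, 5, 4, 1, 2]
After 2 (rotate_left(0, 2, k=2)): [5, 0, 3, 4, 1, 2]
After 3 (rotate_left(3, 5, k=2)): [5, 0, 3, 2, 4, 1]
After 4 (swap(3, 5)): [5, 0, 3, 1, 4, 2]
After 5 (swap(2, 1)): [5, 3, 0, 1, 4, 2]
After 6 (reverse(4, 5)): [5, 3, 0, 1, 2, 4]
After 7 (swap(2, 3)): [5, 3, 1, 0, 2, 4]
After 8 (reverse(1, 4)): [5, 2, 0, 1, 3, 4]

Answer: [5, 2, 0, 1, 3, 4]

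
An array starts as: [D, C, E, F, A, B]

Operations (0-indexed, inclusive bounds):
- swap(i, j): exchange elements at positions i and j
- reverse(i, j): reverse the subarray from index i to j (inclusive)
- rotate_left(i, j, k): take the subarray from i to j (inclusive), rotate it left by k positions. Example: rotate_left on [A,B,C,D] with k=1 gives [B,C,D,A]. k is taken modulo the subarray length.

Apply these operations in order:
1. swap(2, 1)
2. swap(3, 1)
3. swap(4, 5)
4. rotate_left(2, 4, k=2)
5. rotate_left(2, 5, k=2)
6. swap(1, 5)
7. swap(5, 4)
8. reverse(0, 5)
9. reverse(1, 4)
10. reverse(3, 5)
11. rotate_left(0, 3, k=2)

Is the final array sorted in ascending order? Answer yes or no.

After 1 (swap(2, 1)): [D, E, C, F, A, B]
After 2 (swap(3, 1)): [D, F, C, E, A, B]
After 3 (swap(4, 5)): [D, F, C, E, B, A]
After 4 (rotate_left(2, 4, k=2)): [D, F, B, C, E, A]
After 5 (rotate_left(2, 5, k=2)): [D, F, E, A, B, C]
After 6 (swap(1, 5)): [D, C, E, A, B, F]
After 7 (swap(5, 4)): [D, C, E, A, F, B]
After 8 (reverse(0, 5)): [B, F, A, E, C, D]
After 9 (reverse(1, 4)): [B, C, E, A, F, D]
After 10 (reverse(3, 5)): [B, C, E, D, F, A]
After 11 (rotate_left(0, 3, k=2)): [E, D, B, C, F, A]

Answer: no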